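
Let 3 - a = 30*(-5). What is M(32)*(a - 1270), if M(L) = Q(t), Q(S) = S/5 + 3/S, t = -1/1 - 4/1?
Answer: 8936/5 ≈ 1787.2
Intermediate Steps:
t = -5 (t = -1*1 - 4*1 = -1 - 4 = -5)
a = 153 (a = 3 - 30*(-5) = 3 - 1*(-150) = 3 + 150 = 153)
Q(S) = 3/S + S/5 (Q(S) = S*(⅕) + 3/S = S/5 + 3/S = 3/S + S/5)
M(L) = -8/5 (M(L) = 3/(-5) + (⅕)*(-5) = 3*(-⅕) - 1 = -⅗ - 1 = -8/5)
M(32)*(a - 1270) = -8*(153 - 1270)/5 = -8/5*(-1117) = 8936/5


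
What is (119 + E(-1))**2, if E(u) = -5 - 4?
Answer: 12100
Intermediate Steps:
E(u) = -9
(119 + E(-1))**2 = (119 - 9)**2 = 110**2 = 12100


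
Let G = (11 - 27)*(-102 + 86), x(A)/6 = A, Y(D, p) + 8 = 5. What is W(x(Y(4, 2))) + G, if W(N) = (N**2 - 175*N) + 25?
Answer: 3755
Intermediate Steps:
Y(D, p) = -3 (Y(D, p) = -8 + 5 = -3)
x(A) = 6*A
W(N) = 25 + N**2 - 175*N
G = 256 (G = -16*(-16) = 256)
W(x(Y(4, 2))) + G = (25 + (6*(-3))**2 - 1050*(-3)) + 256 = (25 + (-18)**2 - 175*(-18)) + 256 = (25 + 324 + 3150) + 256 = 3499 + 256 = 3755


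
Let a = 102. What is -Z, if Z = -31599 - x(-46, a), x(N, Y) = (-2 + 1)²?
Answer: 31600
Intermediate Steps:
x(N, Y) = 1 (x(N, Y) = (-1)² = 1)
Z = -31600 (Z = -31599 - 1*1 = -31599 - 1 = -31600)
-Z = -1*(-31600) = 31600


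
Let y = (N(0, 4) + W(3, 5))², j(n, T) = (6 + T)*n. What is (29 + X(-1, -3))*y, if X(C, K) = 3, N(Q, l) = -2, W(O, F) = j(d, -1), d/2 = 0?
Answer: 128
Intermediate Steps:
d = 0 (d = 2*0 = 0)
j(n, T) = n*(6 + T)
W(O, F) = 0 (W(O, F) = 0*(6 - 1) = 0*5 = 0)
y = 4 (y = (-2 + 0)² = (-2)² = 4)
(29 + X(-1, -3))*y = (29 + 3)*4 = 32*4 = 128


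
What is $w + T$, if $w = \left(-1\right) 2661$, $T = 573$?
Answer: $-2088$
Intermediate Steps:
$w = -2661$
$w + T = -2661 + 573 = -2088$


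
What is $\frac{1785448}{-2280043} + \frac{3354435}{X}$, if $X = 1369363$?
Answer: $\frac{5203329611081}{3122206522609} \approx 1.6666$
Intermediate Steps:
$\frac{1785448}{-2280043} + \frac{3354435}{X} = \frac{1785448}{-2280043} + \frac{3354435}{1369363} = 1785448 \left(- \frac{1}{2280043}\right) + 3354435 \cdot \frac{1}{1369363} = - \frac{1785448}{2280043} + \frac{3354435}{1369363} = \frac{5203329611081}{3122206522609}$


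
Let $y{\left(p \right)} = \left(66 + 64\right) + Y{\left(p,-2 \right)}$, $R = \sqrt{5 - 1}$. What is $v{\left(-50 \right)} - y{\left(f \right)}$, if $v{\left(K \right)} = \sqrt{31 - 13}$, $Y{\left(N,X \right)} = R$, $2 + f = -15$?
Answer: $-132 + 3 \sqrt{2} \approx -127.76$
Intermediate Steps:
$R = 2$ ($R = \sqrt{4} = 2$)
$f = -17$ ($f = -2 - 15 = -17$)
$Y{\left(N,X \right)} = 2$
$v{\left(K \right)} = 3 \sqrt{2}$ ($v{\left(K \right)} = \sqrt{18} = 3 \sqrt{2}$)
$y{\left(p \right)} = 132$ ($y{\left(p \right)} = \left(66 + 64\right) + 2 = 130 + 2 = 132$)
$v{\left(-50 \right)} - y{\left(f \right)} = 3 \sqrt{2} - 132 = -132 + 3 \sqrt{2}$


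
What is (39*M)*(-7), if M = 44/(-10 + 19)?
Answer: -4004/3 ≈ -1334.7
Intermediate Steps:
M = 44/9 ≈ 4.8889
(39*M)*(-7) = (39*(44/9))*(-7) = (572/3)*(-7) = -4004/3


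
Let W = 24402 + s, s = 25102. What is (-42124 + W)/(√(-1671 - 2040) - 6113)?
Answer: -2255697/1868624 - 369*I*√3711/1868624 ≈ -1.2071 - 0.01203*I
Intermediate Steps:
W = 49504 (W = 24402 + 25102 = 49504)
(-42124 + W)/(√(-1671 - 2040) - 6113) = (-42124 + 49504)/(√(-1671 - 2040) - 6113) = 7380/(√(-3711) - 6113) = 7380/(I*√3711 - 6113) = 7380/(-6113 + I*√3711)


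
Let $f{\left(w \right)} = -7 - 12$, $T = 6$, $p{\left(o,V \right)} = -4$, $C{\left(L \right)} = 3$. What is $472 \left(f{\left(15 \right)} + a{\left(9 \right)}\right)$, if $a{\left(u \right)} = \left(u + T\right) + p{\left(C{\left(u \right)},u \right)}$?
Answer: $-3776$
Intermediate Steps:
$a{\left(u \right)} = 2 + u$ ($a{\left(u \right)} = \left(u + 6\right) - 4 = \left(6 + u\right) - 4 = 2 + u$)
$f{\left(w \right)} = -19$ ($f{\left(w \right)} = -7 - 12 = -19$)
$472 \left(f{\left(15 \right)} + a{\left(9 \right)}\right) = 472 \left(-19 + \left(2 + 9\right)\right) = 472 \left(-19 + 11\right) = 472 \left(-8\right) = -3776$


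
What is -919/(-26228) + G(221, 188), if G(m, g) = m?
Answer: 5797307/26228 ≈ 221.04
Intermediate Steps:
-919/(-26228) + G(221, 188) = -919/(-26228) + 221 = -919*(-1/26228) + 221 = 919/26228 + 221 = 5797307/26228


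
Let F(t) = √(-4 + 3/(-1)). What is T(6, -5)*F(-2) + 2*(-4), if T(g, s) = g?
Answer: -8 + 6*I*√7 ≈ -8.0 + 15.875*I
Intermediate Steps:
F(t) = I*√7 (F(t) = √(-4 + 3*(-1)) = √(-4 - 3) = √(-7) = I*√7)
T(6, -5)*F(-2) + 2*(-4) = 6*(I*√7) + 2*(-4) = 6*I*√7 - 8 = -8 + 6*I*√7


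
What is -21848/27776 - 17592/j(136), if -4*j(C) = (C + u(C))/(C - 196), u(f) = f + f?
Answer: -610840667/59024 ≈ -10349.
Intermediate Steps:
u(f) = 2*f
j(C) = -3*C/(4*(-196 + C)) (j(C) = -(C + 2*C)/(4*(C - 196)) = -3*C/(4*(-196 + C)))
-21848/27776 - 17592/j(136) = -21848/27776 - 17592/((-3*136/(-784 + 4*136))) = -21848*1/27776 - 17592/((-3*136/(-784 + 544))) = -2731/3472 - 17592/((-3*136/(-240))) = -2731/3472 - 17592/((-3*136*(-1/240))) = -2731/3472 - 17592/17/10 = -2731/3472 - 17592*10/17 = -2731/3472 - 175920/17 = -610840667/59024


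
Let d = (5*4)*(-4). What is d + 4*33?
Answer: 52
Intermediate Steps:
d = -80 (d = 20*(-4) = -80)
d + 4*33 = -80 + 4*33 = -80 + 132 = 52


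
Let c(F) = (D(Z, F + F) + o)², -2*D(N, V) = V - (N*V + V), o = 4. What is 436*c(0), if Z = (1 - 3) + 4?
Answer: 6976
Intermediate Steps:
Z = 2 (Z = -2 + 4 = 2)
D(N, V) = N*V/2 (D(N, V) = -(V - (N*V + V))/2 = -(V - (V + N*V))/2 = -(V + (-V - N*V))/2 = -(-1)*N*V/2 = N*V/2)
c(F) = (4 + 2*F)² (c(F) = ((½)*2*(F + F) + 4)² = ((½)*2*(2*F) + 4)² = (2*F + 4)² = (4 + 2*F)²)
436*c(0) = 436*(4*(2 + 0)²) = 436*(4*2²) = 436*(4*4) = 436*16 = 6976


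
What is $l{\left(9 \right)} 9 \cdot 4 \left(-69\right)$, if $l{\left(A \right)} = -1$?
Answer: $2484$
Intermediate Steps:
$l{\left(9 \right)} 9 \cdot 4 \left(-69\right) = - 9 \cdot 4 \left(-69\right) = \left(-1\right) 36 \left(-69\right) = \left(-36\right) \left(-69\right) = 2484$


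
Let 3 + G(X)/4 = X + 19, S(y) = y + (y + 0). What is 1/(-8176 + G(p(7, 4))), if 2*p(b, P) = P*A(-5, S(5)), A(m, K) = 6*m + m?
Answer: -1/8392 ≈ -0.00011916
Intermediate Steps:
S(y) = 2*y (S(y) = y + y = 2*y)
A(m, K) = 7*m
p(b, P) = -35*P/2 (p(b, P) = (P*(7*(-5)))/2 = (P*(-35))/2 = (-35*P)/2 = -35*P/2)
G(X) = 64 + 4*X (G(X) = -12 + 4*(X + 19) = -12 + 4*(19 + X) = -12 + (76 + 4*X) = 64 + 4*X)
1/(-8176 + G(p(7, 4))) = 1/(-8176 + (64 + 4*(-35/2*4))) = 1/(-8176 + (64 + 4*(-70))) = 1/(-8176 + (64 - 280)) = 1/(-8176 - 216) = 1/(-8392) = -1/8392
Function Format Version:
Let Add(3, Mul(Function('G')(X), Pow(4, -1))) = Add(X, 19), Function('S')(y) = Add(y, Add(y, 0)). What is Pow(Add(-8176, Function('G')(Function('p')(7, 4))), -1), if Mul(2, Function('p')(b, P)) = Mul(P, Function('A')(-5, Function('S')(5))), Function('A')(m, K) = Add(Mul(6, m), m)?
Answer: Rational(-1, 8392) ≈ -0.00011916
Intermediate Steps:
Function('S')(y) = Mul(2, y) (Function('S')(y) = Add(y, y) = Mul(2, y))
Function('A')(m, K) = Mul(7, m)
Function('p')(b, P) = Mul(Rational(-35, 2), P) (Function('p')(b, P) = Mul(Rational(1, 2), Mul(P, Mul(7, -5))) = Mul(Rational(1, 2), Mul(P, -35)) = Mul(Rational(1, 2), Mul(-35, P)) = Mul(Rational(-35, 2), P))
Function('G')(X) = Add(64, Mul(4, X)) (Function('G')(X) = Add(-12, Mul(4, Add(X, 19))) = Add(-12, Mul(4, Add(19, X))) = Add(-12, Add(76, Mul(4, X))) = Add(64, Mul(4, X)))
Pow(Add(-8176, Function('G')(Function('p')(7, 4))), -1) = Pow(Add(-8176, Add(64, Mul(4, Mul(Rational(-35, 2), 4)))), -1) = Pow(Add(-8176, Add(64, Mul(4, -70))), -1) = Pow(Add(-8176, Add(64, -280)), -1) = Pow(Add(-8176, -216), -1) = Pow(-8392, -1) = Rational(-1, 8392)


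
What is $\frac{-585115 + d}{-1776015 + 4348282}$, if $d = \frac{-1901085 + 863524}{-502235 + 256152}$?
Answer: $- \frac{143985816984}{632991180161} \approx -0.22747$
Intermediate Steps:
$d = \frac{1037561}{246083}$ ($d = - \frac{1037561}{-246083} = \left(-1037561\right) \left(- \frac{1}{246083}\right) = \frac{1037561}{246083} \approx 4.2163$)
$\frac{-585115 + d}{-1776015 + 4348282} = \frac{-585115 + \frac{1037561}{246083}}{-1776015 + 4348282} = - \frac{143985816984}{246083 \cdot 2572267} = \left(- \frac{143985816984}{246083}\right) \frac{1}{2572267} = - \frac{143985816984}{632991180161}$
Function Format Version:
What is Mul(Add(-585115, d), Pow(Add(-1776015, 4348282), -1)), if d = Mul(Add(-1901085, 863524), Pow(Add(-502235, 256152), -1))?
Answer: Rational(-143985816984, 632991180161) ≈ -0.22747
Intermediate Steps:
d = Rational(1037561, 246083) (d = Mul(-1037561, Pow(-246083, -1)) = Mul(-1037561, Rational(-1, 246083)) = Rational(1037561, 246083) ≈ 4.2163)
Mul(Add(-585115, d), Pow(Add(-1776015, 4348282), -1)) = Mul(Add(-585115, Rational(1037561, 246083)), Pow(Add(-1776015, 4348282), -1)) = Mul(Rational(-143985816984, 246083), Pow(2572267, -1)) = Mul(Rational(-143985816984, 246083), Rational(1, 2572267)) = Rational(-143985816984, 632991180161)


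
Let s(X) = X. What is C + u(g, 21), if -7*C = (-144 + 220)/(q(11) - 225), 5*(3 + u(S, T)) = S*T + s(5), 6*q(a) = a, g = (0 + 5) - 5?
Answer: -18290/9373 ≈ -1.9513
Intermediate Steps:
g = 0 (g = 5 - 5 = 0)
q(a) = a/6
u(S, T) = -2 + S*T/5 (u(S, T) = -3 + (S*T + 5)/5 = -3 + (5 + S*T)/5 = -3 + (1 + S*T/5) = -2 + S*T/5)
C = 456/9373 (C = -(-144 + 220)/(7*((⅙)*11 - 225)) = -76/(7*(11/6 - 225)) = -76/(7*(-1339/6)) = -76*(-6)/(7*1339) = -⅐*(-456/1339) = 456/9373 ≈ 0.048650)
C + u(g, 21) = 456/9373 + (-2 + (⅕)*0*21) = 456/9373 + (-2 + 0) = 456/9373 - 2 = -18290/9373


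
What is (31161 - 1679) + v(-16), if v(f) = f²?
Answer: 29738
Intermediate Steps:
(31161 - 1679) + v(-16) = (31161 - 1679) + (-16)² = 29482 + 256 = 29738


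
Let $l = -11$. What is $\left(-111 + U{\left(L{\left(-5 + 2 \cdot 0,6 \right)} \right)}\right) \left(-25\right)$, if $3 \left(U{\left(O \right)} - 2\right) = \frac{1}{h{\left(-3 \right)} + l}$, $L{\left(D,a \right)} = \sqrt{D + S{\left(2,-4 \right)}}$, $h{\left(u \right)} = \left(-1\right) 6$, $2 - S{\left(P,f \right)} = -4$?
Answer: $\frac{139000}{51} \approx 2725.5$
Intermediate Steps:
$S{\left(P,f \right)} = 6$ ($S{\left(P,f \right)} = 2 - -4 = 2 + 4 = 6$)
$h{\left(u \right)} = -6$
$L{\left(D,a \right)} = \sqrt{6 + D}$ ($L{\left(D,a \right)} = \sqrt{D + 6} = \sqrt{6 + D}$)
$U{\left(O \right)} = \frac{101}{51}$ ($U{\left(O \right)} = 2 + \frac{1}{3 \left(-6 - 11\right)} = 2 + \frac{1}{3 \left(-17\right)} = 2 + \frac{1}{3} \left(- \frac{1}{17}\right) = 2 - \frac{1}{51} = \frac{101}{51}$)
$\left(-111 + U{\left(L{\left(-5 + 2 \cdot 0,6 \right)} \right)}\right) \left(-25\right) = \left(-111 + \frac{101}{51}\right) \left(-25\right) = \left(- \frac{5560}{51}\right) \left(-25\right) = \frac{139000}{51}$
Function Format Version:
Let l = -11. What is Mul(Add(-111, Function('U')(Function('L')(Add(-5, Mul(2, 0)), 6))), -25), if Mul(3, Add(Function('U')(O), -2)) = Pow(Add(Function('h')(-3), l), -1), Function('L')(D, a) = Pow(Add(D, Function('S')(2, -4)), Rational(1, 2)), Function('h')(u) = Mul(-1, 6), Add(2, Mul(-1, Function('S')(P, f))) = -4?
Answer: Rational(139000, 51) ≈ 2725.5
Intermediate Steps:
Function('S')(P, f) = 6 (Function('S')(P, f) = Add(2, Mul(-1, -4)) = Add(2, 4) = 6)
Function('h')(u) = -6
Function('L')(D, a) = Pow(Add(6, D), Rational(1, 2)) (Function('L')(D, a) = Pow(Add(D, 6), Rational(1, 2)) = Pow(Add(6, D), Rational(1, 2)))
Function('U')(O) = Rational(101, 51) (Function('U')(O) = Add(2, Mul(Rational(1, 3), Pow(Add(-6, -11), -1))) = Add(2, Mul(Rational(1, 3), Pow(-17, -1))) = Add(2, Mul(Rational(1, 3), Rational(-1, 17))) = Add(2, Rational(-1, 51)) = Rational(101, 51))
Mul(Add(-111, Function('U')(Function('L')(Add(-5, Mul(2, 0)), 6))), -25) = Mul(Add(-111, Rational(101, 51)), -25) = Mul(Rational(-5560, 51), -25) = Rational(139000, 51)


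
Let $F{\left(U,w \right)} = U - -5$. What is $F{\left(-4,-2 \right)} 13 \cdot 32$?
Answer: $416$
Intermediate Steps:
$F{\left(U,w \right)} = 5 + U$ ($F{\left(U,w \right)} = U + 5 = 5 + U$)
$F{\left(-4,-2 \right)} 13 \cdot 32 = \left(5 - 4\right) 13 \cdot 32 = 1 \cdot 13 \cdot 32 = 13 \cdot 32 = 416$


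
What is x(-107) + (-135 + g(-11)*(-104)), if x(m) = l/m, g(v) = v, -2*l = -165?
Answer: 215761/214 ≈ 1008.2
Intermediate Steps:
l = 165/2 (l = -1/2*(-165) = 165/2 ≈ 82.500)
x(m) = 165/(2*m)
x(-107) + (-135 + g(-11)*(-104)) = (165/2)/(-107) + (-135 - 11*(-104)) = (165/2)*(-1/107) + (-135 + 1144) = -165/214 + 1009 = 215761/214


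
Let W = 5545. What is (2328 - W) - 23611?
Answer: -26828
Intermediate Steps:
(2328 - W) - 23611 = (2328 - 1*5545) - 23611 = (2328 - 5545) - 23611 = -3217 - 23611 = -26828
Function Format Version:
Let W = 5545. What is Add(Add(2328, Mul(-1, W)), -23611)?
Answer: -26828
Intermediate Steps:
Add(Add(2328, Mul(-1, W)), -23611) = Add(Add(2328, Mul(-1, 5545)), -23611) = Add(Add(2328, -5545), -23611) = Add(-3217, -23611) = -26828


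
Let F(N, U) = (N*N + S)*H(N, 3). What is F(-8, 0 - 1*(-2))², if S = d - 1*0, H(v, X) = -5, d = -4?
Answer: 90000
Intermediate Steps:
S = -4 (S = -4 - 1*0 = -4 + 0 = -4)
F(N, U) = 20 - 5*N² (F(N, U) = (N*N - 4)*(-5) = (N² - 4)*(-5) = (-4 + N²)*(-5) = 20 - 5*N²)
F(-8, 0 - 1*(-2))² = (20 - 5*(-8)²)² = (20 - 5*64)² = (20 - 320)² = (-300)² = 90000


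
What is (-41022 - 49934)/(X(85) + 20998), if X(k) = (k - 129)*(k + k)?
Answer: -45478/6759 ≈ -6.7285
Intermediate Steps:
X(k) = 2*k*(-129 + k) (X(k) = (-129 + k)*(2*k) = 2*k*(-129 + k))
(-41022 - 49934)/(X(85) + 20998) = (-41022 - 49934)/(2*85*(-129 + 85) + 20998) = -90956/(2*85*(-44) + 20998) = -90956/(-7480 + 20998) = -90956/13518 = -90956*1/13518 = -45478/6759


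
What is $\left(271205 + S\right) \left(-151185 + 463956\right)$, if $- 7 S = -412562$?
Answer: $\frac{722812842687}{7} \approx 1.0326 \cdot 10^{11}$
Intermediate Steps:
$S = \frac{412562}{7}$ ($S = \left(- \frac{1}{7}\right) \left(-412562\right) = \frac{412562}{7} \approx 58937.0$)
$\left(271205 + S\right) \left(-151185 + 463956\right) = \left(271205 + \frac{412562}{7}\right) \left(-151185 + 463956\right) = \frac{2310997}{7} \cdot 312771 = \frac{722812842687}{7}$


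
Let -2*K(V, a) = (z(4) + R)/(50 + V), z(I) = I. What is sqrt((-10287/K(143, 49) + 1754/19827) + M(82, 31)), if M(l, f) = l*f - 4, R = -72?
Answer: I*sqrt(2820313186903774)/224706 ≈ 236.34*I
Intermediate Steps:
K(V, a) = 34/(50 + V) (K(V, a) = -(4 - 72)/(2*(50 + V)) = -(-34)/(50 + V) = 34/(50 + V))
M(l, f) = -4 + f*l (M(l, f) = f*l - 4 = -4 + f*l)
sqrt((-10287/K(143, 49) + 1754/19827) + M(82, 31)) = sqrt((-10287/(34/(50 + 143)) + 1754/19827) + (-4 + 31*82)) = sqrt((-10287/(34/193) + 1754*(1/19827)) + (-4 + 2542)) = sqrt((-10287/(34*(1/193)) + 1754/19827) + 2538) = sqrt((-10287/34/193 + 1754/19827) + 2538) = sqrt((-10287*193/34 + 1754/19827) + 2538) = sqrt((-1985391/34 + 1754/19827) + 2538) = sqrt(-39364287721/674118 + 2538) = sqrt(-37653376237/674118) = I*sqrt(2820313186903774)/224706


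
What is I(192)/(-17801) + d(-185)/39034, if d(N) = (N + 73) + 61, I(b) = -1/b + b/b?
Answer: -90881443/66705046464 ≈ -0.0013624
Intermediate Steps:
I(b) = 1 - 1/b (I(b) = -1/b + 1 = 1 - 1/b)
d(N) = 134 + N (d(N) = (73 + N) + 61 = 134 + N)
I(192)/(-17801) + d(-185)/39034 = ((-1 + 192)/192)/(-17801) + (134 - 185)/39034 = ((1/192)*191)*(-1/17801) - 51*1/39034 = (191/192)*(-1/17801) - 51/39034 = -191/3417792 - 51/39034 = -90881443/66705046464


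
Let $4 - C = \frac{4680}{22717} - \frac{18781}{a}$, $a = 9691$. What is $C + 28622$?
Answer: $\frac{6302407989919}{220150447} \approx 28628.0$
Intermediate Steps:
$C = \frac{1261895885}{220150447}$ ($C = 4 - \left(\frac{4680}{22717} - \frac{18781}{9691}\right) = 4 - - \frac{381294097}{220150447} = 4 + \frac{381294097}{220150447} = \frac{1261895885}{220150447} \approx 5.732$)
$C + 28622 = \frac{1261895885}{220150447} + 28622 = \frac{6302407989919}{220150447}$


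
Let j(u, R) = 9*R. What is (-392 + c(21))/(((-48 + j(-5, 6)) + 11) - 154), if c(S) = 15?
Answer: 377/137 ≈ 2.7518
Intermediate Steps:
(-392 + c(21))/(((-48 + j(-5, 6)) + 11) - 154) = (-392 + 15)/(((-48 + 9*6) + 11) - 154) = -377/(((-48 + 54) + 11) - 154) = -377/((6 + 11) - 154) = -377/(17 - 154) = -377/(-137) = -377*(-1/137) = 377/137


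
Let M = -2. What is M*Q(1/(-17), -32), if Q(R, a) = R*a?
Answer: -64/17 ≈ -3.7647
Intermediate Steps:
M*Q(1/(-17), -32) = -2*(-32)/(-17) = -(-2)*(-32)/17 = -2*32/17 = -64/17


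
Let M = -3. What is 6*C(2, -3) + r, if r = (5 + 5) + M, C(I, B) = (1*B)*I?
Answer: -29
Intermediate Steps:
C(I, B) = B*I
r = 7 (r = (5 + 5) - 3 = 10 - 3 = 7)
6*C(2, -3) + r = 6*(-3*2) + 7 = 6*(-6) + 7 = -36 + 7 = -29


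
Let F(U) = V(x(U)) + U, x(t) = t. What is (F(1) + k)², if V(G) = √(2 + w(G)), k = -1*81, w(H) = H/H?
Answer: (80 - √3)² ≈ 6125.9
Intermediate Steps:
w(H) = 1
k = -81
V(G) = √3 (V(G) = √(2 + 1) = √3)
F(U) = U + √3 (F(U) = √3 + U = U + √3)
(F(1) + k)² = ((1 + √3) - 81)² = (-80 + √3)²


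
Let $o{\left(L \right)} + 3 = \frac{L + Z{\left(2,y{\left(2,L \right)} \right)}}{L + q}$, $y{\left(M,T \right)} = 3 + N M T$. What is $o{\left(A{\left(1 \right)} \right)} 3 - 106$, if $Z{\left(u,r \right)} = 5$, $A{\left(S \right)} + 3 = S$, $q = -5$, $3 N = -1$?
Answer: $- \frac{814}{7} \approx -116.29$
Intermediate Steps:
$N = - \frac{1}{3}$ ($N = \frac{1}{3} \left(-1\right) = - \frac{1}{3} \approx -0.33333$)
$y{\left(M,T \right)} = 3 - \frac{M T}{3}$
$A{\left(S \right)} = -3 + S$
$o{\left(L \right)} = -3 + \frac{5 + L}{-5 + L}$ ($o{\left(L \right)} = -3 + \frac{L + 5}{L - 5} = -3 + \frac{5 + L}{-5 + L}$)
$o{\left(A{\left(1 \right)} \right)} 3 - 106 = \frac{2 \left(10 - \left(-3 + 1\right)\right)}{-5 + \left(-3 + 1\right)} 3 - 106 = \frac{2 \left(10 - -2\right)}{-5 - 2} \cdot 3 - 106 = \frac{2 \left(10 + 2\right)}{-7} \cdot 3 - 106 = 2 \left(- \frac{1}{7}\right) 12 \cdot 3 - 106 = \left(- \frac{24}{7}\right) 3 - 106 = - \frac{72}{7} - 106 = - \frac{814}{7}$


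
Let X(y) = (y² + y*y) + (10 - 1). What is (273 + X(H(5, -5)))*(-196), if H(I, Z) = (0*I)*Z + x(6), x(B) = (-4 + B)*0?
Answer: -55272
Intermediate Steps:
x(B) = 0
H(I, Z) = 0 (H(I, Z) = (0*I)*Z + 0 = 0*Z + 0 = 0 + 0 = 0)
X(y) = 9 + 2*y² (X(y) = (y² + y²) + 9 = 2*y² + 9 = 9 + 2*y²)
(273 + X(H(5, -5)))*(-196) = (273 + (9 + 2*0²))*(-196) = (273 + (9 + 2*0))*(-196) = (273 + (9 + 0))*(-196) = (273 + 9)*(-196) = 282*(-196) = -55272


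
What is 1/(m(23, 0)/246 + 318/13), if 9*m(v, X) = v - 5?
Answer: 1599/39127 ≈ 0.040867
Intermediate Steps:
m(v, X) = -5/9 + v/9 (m(v, X) = (v - 5)/9 = (-5 + v)/9 = -5/9 + v/9)
1/(m(23, 0)/246 + 318/13) = 1/((-5/9 + (1/9)*23)/246 + 318/13) = 1/((-5/9 + 23/9)*(1/246) + 318*(1/13)) = 1/(2*(1/246) + 318/13) = 1/(1/123 + 318/13) = 1/(39127/1599) = 1599/39127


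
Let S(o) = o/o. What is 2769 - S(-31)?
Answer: 2768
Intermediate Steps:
S(o) = 1
2769 - S(-31) = 2769 - 1*1 = 2769 - 1 = 2768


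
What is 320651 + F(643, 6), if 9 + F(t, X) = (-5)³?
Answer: 320517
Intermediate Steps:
F(t, X) = -134 (F(t, X) = -9 + (-5)³ = -9 - 125 = -134)
320651 + F(643, 6) = 320651 - 134 = 320517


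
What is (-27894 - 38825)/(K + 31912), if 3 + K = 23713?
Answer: -487/406 ≈ -1.1995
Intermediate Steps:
K = 23710 (K = -3 + 23713 = 23710)
(-27894 - 38825)/(K + 31912) = (-27894 - 38825)/(23710 + 31912) = -66719/55622 = -66719*1/55622 = -487/406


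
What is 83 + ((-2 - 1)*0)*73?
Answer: 83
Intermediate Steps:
83 + ((-2 - 1)*0)*73 = 83 - 3*0*73 = 83 + 0*73 = 83 + 0 = 83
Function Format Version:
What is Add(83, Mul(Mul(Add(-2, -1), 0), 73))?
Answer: 83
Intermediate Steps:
Add(83, Mul(Mul(Add(-2, -1), 0), 73)) = Add(83, Mul(Mul(-3, 0), 73)) = Add(83, Mul(0, 73)) = Add(83, 0) = 83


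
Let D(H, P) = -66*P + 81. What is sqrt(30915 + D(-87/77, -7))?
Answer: 7*sqrt(642) ≈ 177.36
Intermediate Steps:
D(H, P) = 81 - 66*P
sqrt(30915 + D(-87/77, -7)) = sqrt(30915 + (81 - 66*(-7))) = sqrt(30915 + (81 + 462)) = sqrt(30915 + 543) = sqrt(31458) = 7*sqrt(642)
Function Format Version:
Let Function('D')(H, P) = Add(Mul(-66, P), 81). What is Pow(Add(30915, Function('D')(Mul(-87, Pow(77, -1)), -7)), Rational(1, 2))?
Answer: Mul(7, Pow(642, Rational(1, 2))) ≈ 177.36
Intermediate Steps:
Function('D')(H, P) = Add(81, Mul(-66, P))
Pow(Add(30915, Function('D')(Mul(-87, Pow(77, -1)), -7)), Rational(1, 2)) = Pow(Add(30915, Add(81, Mul(-66, -7))), Rational(1, 2)) = Pow(Add(30915, Add(81, 462)), Rational(1, 2)) = Pow(Add(30915, 543), Rational(1, 2)) = Pow(31458, Rational(1, 2)) = Mul(7, Pow(642, Rational(1, 2)))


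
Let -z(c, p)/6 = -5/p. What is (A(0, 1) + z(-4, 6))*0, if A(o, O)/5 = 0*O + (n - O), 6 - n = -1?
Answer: 0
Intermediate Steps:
n = 7 (n = 6 - 1*(-1) = 6 + 1 = 7)
A(o, O) = 35 - 5*O (A(o, O) = 5*(0*O + (7 - O)) = 5*(0 + (7 - O)) = 5*(7 - O) = 35 - 5*O)
z(c, p) = 30/p (z(c, p) = -(-30)/p = 30/p)
(A(0, 1) + z(-4, 6))*0 = ((35 - 5*1) + 30/6)*0 = ((35 - 5) + 30*(1/6))*0 = (30 + 5)*0 = 35*0 = 0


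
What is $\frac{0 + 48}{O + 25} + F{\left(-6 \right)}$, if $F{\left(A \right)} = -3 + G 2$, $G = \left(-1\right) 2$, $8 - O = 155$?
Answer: $- \frac{451}{61} \approx -7.3934$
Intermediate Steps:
$O = -147$ ($O = 8 - 155 = -147$)
$G = -2$
$F{\left(A \right)} = -7$ ($F{\left(A \right)} = -3 - 4 = -7$)
$\frac{0 + 48}{O + 25} + F{\left(-6 \right)} = \frac{0 + 48}{-147 + 25} - 7 = \frac{1}{-122} \cdot 48 - 7 = \left(- \frac{1}{122}\right) 48 - 7 = - \frac{24}{61} - 7 = - \frac{451}{61}$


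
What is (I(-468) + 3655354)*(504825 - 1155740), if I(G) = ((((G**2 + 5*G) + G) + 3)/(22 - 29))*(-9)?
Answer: -17921934955835/7 ≈ -2.5603e+12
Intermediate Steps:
I(G) = 27/7 + 9*G**2/7 + 54*G/7 (I(G) = (((G**2 + 6*G) + 3)/(-7))*(-9) = ((3 + G**2 + 6*G)*(-1/7))*(-9) = (-3/7 - 6*G/7 - G**2/7)*(-9) = 27/7 + 9*G**2/7 + 54*G/7)
(I(-468) + 3655354)*(504825 - 1155740) = ((27/7 + (9/7)*(-468)**2 + (54/7)*(-468)) + 3655354)*(504825 - 1155740) = ((27/7 + (9/7)*219024 - 25272/7) + 3655354)*(-650915) = ((27/7 + 1971216/7 - 25272/7) + 3655354)*(-650915) = (1945971/7 + 3655354)*(-650915) = (27533449/7)*(-650915) = -17921934955835/7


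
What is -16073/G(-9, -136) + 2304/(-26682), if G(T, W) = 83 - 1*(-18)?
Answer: -71515415/449147 ≈ -159.22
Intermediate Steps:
G(T, W) = 101 (G(T, W) = 83 + 18 = 101)
-16073/G(-9, -136) + 2304/(-26682) = -16073/101 + 2304/(-26682) = -16073*1/101 + 2304*(-1/26682) = -16073/101 - 384/4447 = -71515415/449147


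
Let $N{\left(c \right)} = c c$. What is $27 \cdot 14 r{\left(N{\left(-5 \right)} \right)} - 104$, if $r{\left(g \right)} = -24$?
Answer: $-9176$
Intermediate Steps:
$N{\left(c \right)} = c^{2}$
$27 \cdot 14 r{\left(N{\left(-5 \right)} \right)} - 104 = 27 \cdot 14 \left(-24\right) - 104 = 378 \left(-24\right) - 104 = -9072 - 104 = -9176$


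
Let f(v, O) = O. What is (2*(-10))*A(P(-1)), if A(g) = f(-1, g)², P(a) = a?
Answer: -20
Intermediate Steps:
A(g) = g²
(2*(-10))*A(P(-1)) = (2*(-10))*(-1)² = -20*1 = -20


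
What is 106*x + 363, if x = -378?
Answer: -39705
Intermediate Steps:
106*x + 363 = 106*(-378) + 363 = -40068 + 363 = -39705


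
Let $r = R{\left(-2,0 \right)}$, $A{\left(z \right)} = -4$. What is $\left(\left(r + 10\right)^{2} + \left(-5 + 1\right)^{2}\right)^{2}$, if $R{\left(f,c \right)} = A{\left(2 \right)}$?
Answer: $2704$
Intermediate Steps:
$R{\left(f,c \right)} = -4$
$r = -4$
$\left(\left(r + 10\right)^{2} + \left(-5 + 1\right)^{2}\right)^{2} = \left(\left(-4 + 10\right)^{2} + \left(-5 + 1\right)^{2}\right)^{2} = \left(6^{2} + \left(-4\right)^{2}\right)^{2} = \left(36 + 16\right)^{2} = 52^{2} = 2704$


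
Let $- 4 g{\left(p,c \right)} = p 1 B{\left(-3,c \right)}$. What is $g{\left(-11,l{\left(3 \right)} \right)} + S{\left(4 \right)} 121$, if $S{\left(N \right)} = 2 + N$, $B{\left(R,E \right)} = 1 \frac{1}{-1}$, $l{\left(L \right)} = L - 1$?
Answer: $\frac{2893}{4} \approx 723.25$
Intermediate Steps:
$l{\left(L \right)} = -1 + L$
$B{\left(R,E \right)} = -1$ ($B{\left(R,E \right)} = 1 \left(-1\right) = -1$)
$g{\left(p,c \right)} = \frac{p}{4}$ ($g{\left(p,c \right)} = - \frac{p 1 \left(-1\right)}{4} = - \frac{p \left(-1\right)}{4} = - \frac{\left(-1\right) p}{4} = \frac{p}{4}$)
$g{\left(-11,l{\left(3 \right)} \right)} + S{\left(4 \right)} 121 = \frac{1}{4} \left(-11\right) + \left(2 + 4\right) 121 = - \frac{11}{4} + 6 \cdot 121 = - \frac{11}{4} + 726 = \frac{2893}{4}$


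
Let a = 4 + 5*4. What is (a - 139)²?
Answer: 13225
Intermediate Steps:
a = 24 (a = 4 + 20 = 24)
(a - 139)² = (24 - 139)² = (-115)² = 13225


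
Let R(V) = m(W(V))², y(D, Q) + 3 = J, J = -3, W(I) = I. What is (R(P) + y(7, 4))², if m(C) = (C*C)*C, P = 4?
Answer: 16728100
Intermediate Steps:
m(C) = C³ (m(C) = C²*C = C³)
y(D, Q) = -6 (y(D, Q) = -3 - 3 = -6)
R(V) = V⁶ (R(V) = (V³)² = V⁶)
(R(P) + y(7, 4))² = (4⁶ - 6)² = (4096 - 6)² = 4090² = 16728100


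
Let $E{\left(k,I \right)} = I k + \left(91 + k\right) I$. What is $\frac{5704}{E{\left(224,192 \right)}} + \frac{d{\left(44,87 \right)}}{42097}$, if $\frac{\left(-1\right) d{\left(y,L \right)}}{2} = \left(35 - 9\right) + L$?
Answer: $\frac{2462875}{49506072} \approx 0.049749$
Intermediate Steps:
$d{\left(y,L \right)} = -52 - 2 L$ ($d{\left(y,L \right)} = - 2 \left(\left(35 - 9\right) + L\right) = - 2 \left(26 + L\right) = -52 - 2 L$)
$E{\left(k,I \right)} = I k + I \left(91 + k\right)$
$\frac{5704}{E{\left(224,192 \right)}} + \frac{d{\left(44,87 \right)}}{42097} = \frac{5704}{192 \left(91 + 2 \cdot 224\right)} + \frac{-52 - 174}{42097} = \frac{5704}{192 \left(91 + 448\right)} + \left(-52 - 174\right) \frac{1}{42097} = \frac{5704}{192 \cdot 539} - \frac{226}{42097} = \frac{5704}{103488} - \frac{226}{42097} = 5704 \cdot \frac{1}{103488} - \frac{226}{42097} = \frac{713}{12936} - \frac{226}{42097} = \frac{2462875}{49506072}$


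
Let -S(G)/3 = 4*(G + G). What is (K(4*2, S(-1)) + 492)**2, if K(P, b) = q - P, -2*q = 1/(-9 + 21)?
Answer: 134908225/576 ≈ 2.3422e+5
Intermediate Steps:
S(G) = -24*G (S(G) = -12*(G + G) = -12*2*G = -24*G)
q = -1/24 (q = -1/(2*(-9 + 21)) = -1/2/12 = -1/2*1/12 = -1/24 ≈ -0.041667)
K(P, b) = -1/24 - P
(K(4*2, S(-1)) + 492)**2 = ((-1/24 - 4*2) + 492)**2 = ((-1/24 - 1*8) + 492)**2 = ((-1/24 - 8) + 492)**2 = (-193/24 + 492)**2 = (11615/24)**2 = 134908225/576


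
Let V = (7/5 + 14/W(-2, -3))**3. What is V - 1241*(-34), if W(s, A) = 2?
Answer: 5348338/125 ≈ 42787.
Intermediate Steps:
V = 74088/125 (V = (7/5 + 14/2)**3 = (7*(1/5) + 14*(1/2))**3 = (7/5 + 7)**3 = (42/5)**3 = 74088/125 ≈ 592.70)
V - 1241*(-34) = 74088/125 - 1241*(-34) = 74088/125 - 1*(-42194) = 74088/125 + 42194 = 5348338/125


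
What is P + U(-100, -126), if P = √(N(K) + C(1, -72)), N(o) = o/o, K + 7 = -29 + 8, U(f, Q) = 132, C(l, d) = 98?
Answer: 132 + 3*√11 ≈ 141.95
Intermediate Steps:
K = -28 (K = -7 + (-29 + 8) = -7 - 21 = -28)
N(o) = 1
P = 3*√11 (P = √(1 + 98) = √99 = 3*√11 ≈ 9.9499)
P + U(-100, -126) = 3*√11 + 132 = 132 + 3*√11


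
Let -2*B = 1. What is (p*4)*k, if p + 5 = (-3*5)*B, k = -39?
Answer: -390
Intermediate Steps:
B = -½ (B = -½*1 = -½ ≈ -0.50000)
p = 5/2 (p = -5 - 3*5*(-½) = -5 - 15*(-½) = -5 + 15/2 = 5/2 ≈ 2.5000)
(p*4)*k = ((5/2)*4)*(-39) = 10*(-39) = -390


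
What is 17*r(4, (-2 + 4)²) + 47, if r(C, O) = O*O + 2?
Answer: 353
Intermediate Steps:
r(C, O) = 2 + O² (r(C, O) = O² + 2 = 2 + O²)
17*r(4, (-2 + 4)²) + 47 = 17*(2 + ((-2 + 4)²)²) + 47 = 17*(2 + (2²)²) + 47 = 17*(2 + 4²) + 47 = 17*(2 + 16) + 47 = 17*18 + 47 = 306 + 47 = 353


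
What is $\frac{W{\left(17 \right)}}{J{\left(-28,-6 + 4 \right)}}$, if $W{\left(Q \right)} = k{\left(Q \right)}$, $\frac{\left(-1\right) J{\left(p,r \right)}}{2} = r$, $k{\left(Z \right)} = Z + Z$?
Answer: $\frac{17}{2} \approx 8.5$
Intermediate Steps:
$k{\left(Z \right)} = 2 Z$
$J{\left(p,r \right)} = - 2 r$
$W{\left(Q \right)} = 2 Q$
$\frac{W{\left(17 \right)}}{J{\left(-28,-6 + 4 \right)}} = \frac{2 \cdot 17}{\left(-2\right) \left(-6 + 4\right)} = \frac{34}{\left(-2\right) \left(-2\right)} = \frac{34}{4} = 34 \cdot \frac{1}{4} = \frac{17}{2}$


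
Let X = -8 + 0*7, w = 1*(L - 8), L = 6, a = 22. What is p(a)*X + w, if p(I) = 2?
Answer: -18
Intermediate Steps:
w = -2 (w = 1*(6 - 8) = 1*(-2) = -2)
X = -8 (X = -8 + 0 = -8)
p(a)*X + w = 2*(-8) - 2 = -16 - 2 = -18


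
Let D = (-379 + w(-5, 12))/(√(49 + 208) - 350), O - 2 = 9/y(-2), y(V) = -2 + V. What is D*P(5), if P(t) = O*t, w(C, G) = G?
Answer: -321125/244486 - 1835*√257/488972 ≈ -1.3736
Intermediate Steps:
O = -¼ (O = 2 + 9/(-2 - 2) = 2 + 9/(-4) = 2 + 9*(-¼) = 2 - 9/4 = -¼ ≈ -0.25000)
P(t) = -t/4
D = -367/(-350 + √257) (D = (-379 + 12)/(√(49 + 208) - 350) = -367/(√257 - 350) = -367/(-350 + √257) ≈ 1.0989)
D*P(5) = (128450/122243 + 367*√257/122243)*(-¼*5) = (128450/122243 + 367*√257/122243)*(-5/4) = -321125/244486 - 1835*√257/488972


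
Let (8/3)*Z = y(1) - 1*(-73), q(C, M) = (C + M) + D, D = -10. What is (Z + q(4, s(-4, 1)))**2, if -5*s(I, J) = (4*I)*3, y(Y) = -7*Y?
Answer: 321489/400 ≈ 803.72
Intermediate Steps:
s(I, J) = -12*I/5 (s(I, J) = -4*I*3/5 = -12*I/5)
q(C, M) = -10 + C + M (q(C, M) = (C + M) - 10 = -10 + C + M)
Z = 99/4 (Z = 3*(-7*1 - 1*(-73))/8 = 3*(-7 + 73)/8 = (3/8)*66 = 99/4 ≈ 24.750)
(Z + q(4, s(-4, 1)))**2 = (99/4 + (-10 + 4 - 12/5*(-4)))**2 = (99/4 + (-10 + 4 + 48/5))**2 = (99/4 + 18/5)**2 = (567/20)**2 = 321489/400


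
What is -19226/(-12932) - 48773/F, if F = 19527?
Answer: -127653167/126261582 ≈ -1.0110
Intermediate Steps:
-19226/(-12932) - 48773/F = -19226/(-12932) - 48773/19527 = -19226*(-1/12932) - 48773*1/19527 = 9613/6466 - 48773/19527 = -127653167/126261582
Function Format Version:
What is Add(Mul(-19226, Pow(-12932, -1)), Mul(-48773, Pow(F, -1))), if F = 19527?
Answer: Rational(-127653167, 126261582) ≈ -1.0110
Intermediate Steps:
Add(Mul(-19226, Pow(-12932, -1)), Mul(-48773, Pow(F, -1))) = Add(Mul(-19226, Pow(-12932, -1)), Mul(-48773, Pow(19527, -1))) = Add(Mul(-19226, Rational(-1, 12932)), Mul(-48773, Rational(1, 19527))) = Add(Rational(9613, 6466), Rational(-48773, 19527)) = Rational(-127653167, 126261582)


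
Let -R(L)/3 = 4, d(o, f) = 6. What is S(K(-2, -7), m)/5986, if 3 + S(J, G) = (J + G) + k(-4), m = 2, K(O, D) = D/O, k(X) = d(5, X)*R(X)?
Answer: -139/11972 ≈ -0.011610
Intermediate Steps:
R(L) = -12 (R(L) = -3*4 = -12)
k(X) = -72 (k(X) = 6*(-12) = -72)
S(J, G) = -75 + G + J (S(J, G) = -3 + ((J + G) - 72) = -3 + ((G + J) - 72) = -3 + (-72 + G + J) = -75 + G + J)
S(K(-2, -7), m)/5986 = (-75 + 2 - 7/(-2))/5986 = (-75 + 2 - 7*(-1/2))*(1/5986) = (-75 + 2 + 7/2)*(1/5986) = -139/2*1/5986 = -139/11972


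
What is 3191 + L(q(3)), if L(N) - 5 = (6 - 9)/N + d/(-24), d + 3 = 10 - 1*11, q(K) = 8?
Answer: 76699/24 ≈ 3195.8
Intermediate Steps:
d = -4 (d = -3 + (10 - 1*11) = -3 + (10 - 11) = -3 - 1 = -4)
L(N) = 31/6 - 3/N (L(N) = 5 + ((6 - 9)/N - 4/(-24)) = 5 + (-3/N - 4*(-1/24)) = 5 + (-3/N + ⅙) = 5 + (⅙ - 3/N) = 31/6 - 3/N)
3191 + L(q(3)) = 3191 + (31/6 - 3/8) = 3191 + 115/24 = 76699/24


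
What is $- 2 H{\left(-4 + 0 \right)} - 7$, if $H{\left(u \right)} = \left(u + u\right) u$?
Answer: $-71$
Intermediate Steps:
$H{\left(u \right)} = 2 u^{2}$ ($H{\left(u \right)} = 2 u u = 2 u^{2}$)
$- 2 H{\left(-4 + 0 \right)} - 7 = - 2 \cdot 2 \left(-4 + 0\right)^{2} - 7 = - 2 \cdot 2 \left(-4\right)^{2} - 7 = - 2 \cdot 2 \cdot 16 - 7 = \left(-2\right) 32 - 7 = -64 - 7 = -71$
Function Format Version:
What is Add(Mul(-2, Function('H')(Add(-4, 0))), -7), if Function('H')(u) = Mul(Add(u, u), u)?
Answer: -71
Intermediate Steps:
Function('H')(u) = Mul(2, Pow(u, 2)) (Function('H')(u) = Mul(Mul(2, u), u) = Mul(2, Pow(u, 2)))
Add(Mul(-2, Function('H')(Add(-4, 0))), -7) = Add(Mul(-2, Mul(2, Pow(Add(-4, 0), 2))), -7) = Add(Mul(-2, Mul(2, Pow(-4, 2))), -7) = Add(Mul(-2, Mul(2, 16)), -7) = Add(Mul(-2, 32), -7) = Add(-64, -7) = -71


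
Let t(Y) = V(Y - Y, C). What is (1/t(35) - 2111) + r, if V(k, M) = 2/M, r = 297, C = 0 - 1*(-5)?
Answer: -3623/2 ≈ -1811.5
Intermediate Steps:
C = 5 (C = 0 + 5 = 5)
t(Y) = ⅖ (t(Y) = 2/5 = 2*(⅕) = ⅖)
(1/t(35) - 2111) + r = (1/(⅖) - 2111) + 297 = (5/2 - 2111) + 297 = -4217/2 + 297 = -3623/2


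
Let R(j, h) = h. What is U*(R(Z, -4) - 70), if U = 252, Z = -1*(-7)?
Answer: -18648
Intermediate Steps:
Z = 7
U*(R(Z, -4) - 70) = 252*(-4 - 70) = 252*(-74) = -18648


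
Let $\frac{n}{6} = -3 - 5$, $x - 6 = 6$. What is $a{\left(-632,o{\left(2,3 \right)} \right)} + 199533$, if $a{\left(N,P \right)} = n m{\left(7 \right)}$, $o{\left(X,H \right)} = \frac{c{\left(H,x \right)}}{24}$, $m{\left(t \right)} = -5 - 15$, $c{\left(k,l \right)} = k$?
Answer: $200493$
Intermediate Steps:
$x = 12$ ($x = 6 + 6 = 12$)
$n = -48$ ($n = 6 \left(-3 - 5\right) = 6 \left(-8\right) = -48$)
$m{\left(t \right)} = -20$ ($m{\left(t \right)} = -5 - 15 = -20$)
$o{\left(X,H \right)} = \frac{H}{24}$
$a{\left(N,P \right)} = 960$ ($a{\left(N,P \right)} = \left(-48\right) \left(-20\right) = 960$)
$a{\left(-632,o{\left(2,3 \right)} \right)} + 199533 = 960 + 199533 = 200493$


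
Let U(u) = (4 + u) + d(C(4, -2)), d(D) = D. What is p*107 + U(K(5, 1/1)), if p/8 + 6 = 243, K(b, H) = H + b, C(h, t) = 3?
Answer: 202885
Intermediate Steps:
p = 1896 (p = -48 + 8*243 = -48 + 1944 = 1896)
U(u) = 7 + u (U(u) = (4 + u) + 3 = 7 + u)
p*107 + U(K(5, 1/1)) = 1896*107 + (7 + (1/1 + 5)) = 202872 + (7 + (1 + 5)) = 202872 + (7 + 6) = 202872 + 13 = 202885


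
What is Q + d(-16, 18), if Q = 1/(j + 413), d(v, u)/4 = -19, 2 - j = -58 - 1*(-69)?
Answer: -30703/404 ≈ -75.998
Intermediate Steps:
j = -9 (j = 2 - (-58 - 1*(-69)) = 2 - (-58 + 69) = 2 - 1*11 = 2 - 11 = -9)
d(v, u) = -76 (d(v, u) = 4*(-19) = -76)
Q = 1/404 (Q = 1/(-9 + 413) = 1/404 ≈ 0.0024752)
Q + d(-16, 18) = 1/404 - 76 = -30703/404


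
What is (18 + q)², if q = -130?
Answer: 12544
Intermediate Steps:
(18 + q)² = (18 - 130)² = (-112)² = 12544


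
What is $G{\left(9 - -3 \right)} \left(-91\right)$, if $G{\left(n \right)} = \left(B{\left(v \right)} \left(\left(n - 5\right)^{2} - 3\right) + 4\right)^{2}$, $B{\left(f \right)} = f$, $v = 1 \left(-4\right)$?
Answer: $-2948400$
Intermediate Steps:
$v = -4$
$G{\left(n \right)} = \left(16 - 4 \left(-5 + n\right)^{2}\right)^{2}$ ($G{\left(n \right)} = \left(- 4 \left(\left(n - 5\right)^{2} - 3\right) + 4\right)^{2} = \left(- 4 \left(\left(-5 + n\right)^{2} - 3\right) + 4\right)^{2} = \left(- 4 \left(-3 + \left(-5 + n\right)^{2}\right) + 4\right)^{2} = \left(\left(12 - 4 \left(-5 + n\right)^{2}\right) + 4\right)^{2} = \left(16 - 4 \left(-5 + n\right)^{2}\right)^{2}$)
$G{\left(9 - -3 \right)} \left(-91\right) = 16 \left(4 - \left(-5 + \left(9 - -3\right)\right)^{2}\right)^{2} \left(-91\right) = 16 \left(4 - \left(-5 + \left(9 + 3\right)\right)^{2}\right)^{2} \left(-91\right) = 16 \left(4 - \left(-5 + 12\right)^{2}\right)^{2} \left(-91\right) = 16 \left(4 - 7^{2}\right)^{2} \left(-91\right) = 16 \left(4 - 49\right)^{2} \left(-91\right) = 16 \left(-45\right)^{2} \left(-91\right) = 16 \cdot 2025 \left(-91\right) = 32400 \left(-91\right) = -2948400$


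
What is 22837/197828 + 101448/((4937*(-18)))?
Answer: -1002212339/976676836 ≈ -1.0261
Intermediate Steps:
22837/197828 + 101448/((4937*(-18))) = 22837*(1/197828) + 101448/(-88866) = 22837/197828 + 101448*(-1/88866) = 22837/197828 - 5636/4937 = -1002212339/976676836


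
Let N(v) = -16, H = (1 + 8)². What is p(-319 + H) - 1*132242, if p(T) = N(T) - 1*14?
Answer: -132272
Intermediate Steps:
H = 81 (H = 9² = 81)
p(T) = -30 (p(T) = -16 - 1*14 = -16 - 14 = -30)
p(-319 + H) - 1*132242 = -30 - 1*132242 = -30 - 132242 = -132272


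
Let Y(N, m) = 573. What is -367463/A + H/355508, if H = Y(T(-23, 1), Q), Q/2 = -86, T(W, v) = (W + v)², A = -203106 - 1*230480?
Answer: 65442240491/77071645844 ≈ 0.84911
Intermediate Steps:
A = -433586 (A = -203106 - 230480 = -433586)
Q = -172 (Q = 2*(-86) = -172)
H = 573
-367463/A + H/355508 = -367463/(-433586) + 573/355508 = -367463*(-1/433586) + 573*(1/355508) = 367463/433586 + 573/355508 = 65442240491/77071645844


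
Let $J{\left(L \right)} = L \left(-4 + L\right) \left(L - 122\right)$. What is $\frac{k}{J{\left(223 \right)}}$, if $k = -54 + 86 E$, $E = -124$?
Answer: $- \frac{10718}{4932537} \approx -0.0021729$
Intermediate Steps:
$J{\left(L \right)} = L \left(-122 + L\right) \left(-4 + L\right)$ ($J{\left(L \right)} = L \left(-4 + L\right) \left(-122 + L\right) = L \left(-122 + L\right) \left(-4 + L\right)$)
$k = -10718$ ($k = -54 + 86 \left(-124\right) = -54 - 10664 = -10718$)
$\frac{k}{J{\left(223 \right)}} = - \frac{10718}{223 \left(488 + 223^{2} - 28098\right)} = - \frac{10718}{223 \left(488 + 49729 - 28098\right)} = - \frac{10718}{223 \cdot 22119} = - \frac{10718}{4932537}$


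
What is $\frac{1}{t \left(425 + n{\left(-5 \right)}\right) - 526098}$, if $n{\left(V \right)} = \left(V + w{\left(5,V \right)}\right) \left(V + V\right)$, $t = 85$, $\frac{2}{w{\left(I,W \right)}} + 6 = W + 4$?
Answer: $- \frac{7}{3398361} \approx -2.0598 \cdot 10^{-6}$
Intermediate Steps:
$w{\left(I,W \right)} = \frac{2}{-2 + W}$ ($w{\left(I,W \right)} = \frac{2}{-6 + \left(W + 4\right)} = \frac{2}{-6 + \left(4 + W\right)} = \frac{2}{-2 + W}$)
$n{\left(V \right)} = 2 V \left(V + \frac{2}{-2 + V}\right)$ ($n{\left(V \right)} = \left(V + \frac{2}{-2 + V}\right) \left(V + V\right) = \left(V + \frac{2}{-2 + V}\right) 2 V = 2 V \left(V + \frac{2}{-2 + V}\right)$)
$\frac{1}{t \left(425 + n{\left(-5 \right)}\right) - 526098} = \frac{1}{85 \left(425 + 2 \left(-5\right) \frac{1}{-2 - 5} \left(2 - 5 \left(-2 - 5\right)\right)\right) - 526098} = \frac{1}{85 \left(425 + 2 \left(-5\right) \frac{1}{-7} \left(2 - -35\right)\right) - 526098} = \frac{1}{85 \left(425 + 2 \left(-5\right) \left(- \frac{1}{7}\right) \left(2 + 35\right)\right) - 526098} = \frac{1}{85 \left(425 + 2 \left(-5\right) \left(- \frac{1}{7}\right) 37\right) - 526098} = \frac{1}{85 \left(425 + \frac{370}{7}\right) - 526098} = \frac{1}{85 \cdot \frac{3345}{7} - 526098} = \frac{1}{\frac{284325}{7} - 526098} = \frac{1}{- \frac{3398361}{7}} = - \frac{7}{3398361}$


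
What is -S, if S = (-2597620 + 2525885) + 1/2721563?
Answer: 195231321804/2721563 ≈ 71735.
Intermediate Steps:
S = -195231321804/2721563 (S = -71735 + 1/2721563 = -195231321804/2721563 ≈ -71735.)
-S = -1*(-195231321804/2721563) = 195231321804/2721563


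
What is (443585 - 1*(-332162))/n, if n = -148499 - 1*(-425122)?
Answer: 775747/276623 ≈ 2.8043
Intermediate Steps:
n = 276623 (n = -148499 + 425122 = 276623)
(443585 - 1*(-332162))/n = (443585 - 1*(-332162))/276623 = (443585 + 332162)*(1/276623) = 775747*(1/276623) = 775747/276623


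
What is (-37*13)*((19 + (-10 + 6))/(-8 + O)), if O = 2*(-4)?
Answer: 7215/16 ≈ 450.94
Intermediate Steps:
O = -8
(-37*13)*((19 + (-10 + 6))/(-8 + O)) = (-37*13)*((19 + (-10 + 6))/(-8 - 8)) = -481*(19 - 4)/(-16) = -7215*(-1)/16 = -481*(-15/16) = 7215/16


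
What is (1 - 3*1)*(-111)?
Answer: 222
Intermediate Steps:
(1 - 3*1)*(-111) = (1 - 3)*(-111) = -2*(-111) = 222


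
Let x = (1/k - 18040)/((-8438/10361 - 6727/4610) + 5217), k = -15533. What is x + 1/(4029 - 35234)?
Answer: -139219936494488617223/40243190014351491965 ≈ -3.4595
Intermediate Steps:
x = -4461421145820470/1289639160850873 (x = (1/(-15533) - 18040)/((-8438/10361 - 6727/4610) + 5217) = (-1/15533 - 18040)/((-8438*1/10361 - 6727*1/4610) + 5217) = -280215321/(15533*((-8438/10361 - 6727/4610) + 5217)) = -280215321/(15533*(-108597627/47764210 + 5217)) = -280215321/(15533*249077285943/47764210) = -280215321/15533*47764210/249077285943 = -4461421145820470/1289639160850873 ≈ -3.4594)
x + 1/(4029 - 35234) = -4461421145820470/1289639160850873 + 1/(4029 - 35234) = -4461421145820470/1289639160850873 + 1/(-31205) = -4461421145820470/1289639160850873 - 1/31205 = -139219936494488617223/40243190014351491965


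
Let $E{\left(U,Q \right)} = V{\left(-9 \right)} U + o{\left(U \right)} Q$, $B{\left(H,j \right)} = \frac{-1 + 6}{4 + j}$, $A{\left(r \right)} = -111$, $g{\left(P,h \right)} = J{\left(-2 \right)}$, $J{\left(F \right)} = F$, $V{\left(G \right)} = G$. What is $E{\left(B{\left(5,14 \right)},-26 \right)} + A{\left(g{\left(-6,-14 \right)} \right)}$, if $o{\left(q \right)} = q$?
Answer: $- \frac{2173}{18} \approx -120.72$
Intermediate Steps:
$g{\left(P,h \right)} = -2$
$B{\left(H,j \right)} = \frac{5}{4 + j}$
$E{\left(U,Q \right)} = - 9 U + Q U$ ($E{\left(U,Q \right)} = - 9 U + U Q = - 9 U + Q U$)
$E{\left(B{\left(5,14 \right)},-26 \right)} + A{\left(g{\left(-6,-14 \right)} \right)} = \frac{5}{4 + 14} \left(-9 - 26\right) - 111 = \frac{5}{18} \left(-35\right) - 111 = - \frac{175}{18} - 111 = - \frac{2173}{18}$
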